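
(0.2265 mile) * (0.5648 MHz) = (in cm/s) 1 mile = 1609.344 m, so 0.2265 mile = 0.2265 * 1609.344 = 364.51642 m. 1 MHz = 1000000 Hz, so 0.5648 MHz = 0.5648 * 1000000 = 564800 Hz. Combine: 364.51642 m * 564800 Hz = 2.0587887e+08 m/s. 1 cm/s = 0.01 m/s, so 2.0587887e+08 m/s = 2.0587887e+08 / 0.01 = 2.0587887e+10 cm/s ≈ 2.059e+10 cm/s (4 s.f.). Final answer: 2.059e+10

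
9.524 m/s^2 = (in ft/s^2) 31.25. Check: 1 ft/s^2 = 0.3048 m/s^2, so 9.524 m/s^2 = 9.524 / 0.3048 = 31.246719 ft/s^2 ≈ 31.25 ft/s^2 (4 s.f.).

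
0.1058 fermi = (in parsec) 3.429e-33. Check: 1 fermi = 1e-15 m, so 0.1058 fermi = 0.1058 * 1e-15 = 1.058e-16 m. 1 parsec = 3.0856776e+16 m, so 1.058e-16 m = 1.058e-16 / 3.0856776e+16 = 3.4287445e-33 parsec ≈ 3.429e-33 parsec (4 s.f.).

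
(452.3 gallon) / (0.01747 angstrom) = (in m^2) 1 gallon = 0.0037854118 m^3, so 452.3 gallon = 452.3 * 0.0037854118 = 1.7121417 m^3. 1 angstrom = 1e-10 m, so 0.01747 angstrom = 0.01747 * 1e-10 = 1.747e-12 m. Combine: 1.7121417 m^3 / 1.747e-12 m = 9.8004679e+11 m^2. Result: 9.8004679e+11 m^2 ≈ 9.8e+11 m^2 (4 s.f.). Final answer: 9.8e+11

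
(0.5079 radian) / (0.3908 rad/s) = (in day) 0.5079 radian = 0.5079 rad. 0.3908 rad/s is already in rad/s. Combine: 0.5079 rad / 0.3908 rad/s = 1.2996418 s. 1 day = 86400 s, so 1.2996418 s = 1.2996418 / 86400 = 1.504215e-05 day ≈ 1.504e-05 day (4 s.f.). Final answer: 1.504e-05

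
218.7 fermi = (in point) 1 fermi = 1e-15 m, so 218.7 fermi = 218.7 * 1e-15 = 2.187e-13 m. 1 point = 0.00035277778 m, so 2.187e-13 m = 2.187e-13 / 0.00035277778 = 6.1993701e-10 point ≈ 6.199e-10 point (4 s.f.). Final answer: 6.199e-10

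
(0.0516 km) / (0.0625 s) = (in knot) 1605. Check: 1 km = 1000 m, so 0.0516 km = 0.0516 * 1000 = 51.6 m. 0.0625 s is already in s. Combine: 51.6 m / 0.0625 s = 825.6 m/s. 1 knot = 0.51444444 m/s, so 825.6 m/s = 825.6 / 0.51444444 = 1604.838 knot ≈ 1605 knot (4 s.f.).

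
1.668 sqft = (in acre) 3.829e-05. Check: 1 sqft = 0.09290304 m^2, so 1.668 sqft = 1.668 * 0.09290304 = 0.15496227 m^2. 1 acre = 4046.8564 m^2, so 0.15496227 m^2 = 0.15496227 / 4046.8564 = 3.8292011e-05 acre ≈ 3.829e-05 acre (4 s.f.).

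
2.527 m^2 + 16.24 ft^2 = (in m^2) 4.036. Check: 2.527 m^2 is already in m^2. 1 ft^2 = 0.09290304 m^2, so 16.24 ft^2 = 16.24 * 0.09290304 = 1.5087454 m^2. Sum: 2.527 + 1.5087454 = 4.0357454 m^2. Result: 4.0357454 m^2 ≈ 4.036 m^2 (4 s.f.).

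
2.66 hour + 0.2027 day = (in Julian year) 1 hour = 3600 s, so 2.66 hour = 2.66 * 3600 = 9576 s. 1 day = 86400 s, so 0.2027 day = 0.2027 * 86400 = 17513.28 s. Sum: 9576 + 17513.28 = 27089.28 s. 1 Julian year = 31557600 s, so 27089.28 s = 27089.28 / 31557600 = 0.00085840748 Julian year ≈ 0.0008584 Julian year (4 s.f.). Final answer: 0.0008584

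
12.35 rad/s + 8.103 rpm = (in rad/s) 12.35 rad/s is already in rad/s. 1 rpm = 0.10471976 rad/s, so 8.103 rpm = 8.103 * 0.10471976 = 0.84854418 rad/s. Sum: 12.35 + 0.84854418 = 13.198544 rad/s. Result: 13.198544 rad/s ≈ 13.2 rad/s (4 s.f.). Final answer: 13.2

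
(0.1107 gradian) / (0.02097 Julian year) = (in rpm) 1 gradian = 0.015707963 rad, so 0.1107 gradian = 0.1107 * 0.015707963 = 0.0017388715 rad. 1 Julian year = 31557600 s, so 0.02097 Julian year = 0.02097 * 31557600 = 661762.87 s. Combine: 0.0017388715 rad / 661762.87 s = 2.6276354e-09 rad/s. 1 rpm = 0.10471976 rad/s, so 2.6276354e-09 rad/s = 2.6276354e-09 / 0.10471976 = 2.509207e-08 rpm ≈ 2.509e-08 rpm (4 s.f.). Final answer: 2.509e-08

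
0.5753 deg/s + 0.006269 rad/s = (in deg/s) 0.9345. Check: 1 deg/s = 0.017453293 rad/s, so 0.5753 deg/s = 0.5753 * 0.017453293 = 0.010040879 rad/s. 0.006269 rad/s is already in rad/s. Sum: 0.010040879 + 0.006269 = 0.016309879 rad/s. 1 deg/s = 0.017453293 rad/s, so 0.016309879 rad/s = 0.016309879 / 0.017453293 = 0.93448724 deg/s ≈ 0.9345 deg/s (4 s.f.).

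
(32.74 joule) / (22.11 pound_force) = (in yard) 32.74 joule = 32.74 J. 1 pound_force = 4.4482216 N, so 22.11 pound_force = 22.11 * 4.4482216 = 98.35018 N. Combine: 32.74 J / 98.35018 N = 0.33289212 m. 1 yard = 0.9144 m, so 0.33289212 m = 0.33289212 / 0.9144 = 0.36405525 yard ≈ 0.3641 yard (4 s.f.). Final answer: 0.3641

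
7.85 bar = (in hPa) 7850. Check: 1 bar = 100000 Pa, so 7.85 bar = 7.85 * 100000 = 785000 Pa. 1 hPa = 100 Pa, so 785000 Pa = 785000 / 100 = 7850 hPa.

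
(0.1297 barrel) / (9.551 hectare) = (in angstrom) 1 barrel = 0.15898729 m^3, so 0.1297 barrel = 0.1297 * 0.15898729 = 0.020620652 m^3. 1 hectare = 10000 m^2, so 9.551 hectare = 9.551 * 10000 = 95510 m^2. Combine: 0.020620652 m^3 / 95510 m^2 = 2.1590045e-07 m. 1 angstrom = 1e-10 m, so 2.1590045e-07 m = 2.1590045e-07 / 1e-10 = 2159.0045 angstrom ≈ 2159 angstrom (4 s.f.). Final answer: 2159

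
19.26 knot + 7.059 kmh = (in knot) 23.07. Check: 1 knot = 0.51444444 m/s, so 19.26 knot = 19.26 * 0.51444444 = 9.9082 m/s. 1 kmh = 0.27777778 m/s, so 7.059 kmh = 7.059 * 0.27777778 = 1.9608333 m/s. Sum: 9.9082 + 1.9608333 = 11.869033 m/s. 1 knot = 0.51444444 m/s, so 11.869033 m/s = 11.869033 / 0.51444444 = 23.071555 knot ≈ 23.07 knot (4 s.f.).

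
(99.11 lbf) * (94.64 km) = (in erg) 1 lbf = 4.4482216 N, so 99.11 lbf = 99.11 * 4.4482216 = 440.86324 N. 1 km = 1000 m, so 94.64 km = 94.64 * 1000 = 94640 m. Combine: 440.86324 N * 94640 m = 41723297 J. 1 erg = 1e-07 J, so 41723297 J = 41723297 / 1e-07 = 4.1723297e+14 erg ≈ 4.172e+14 erg (4 s.f.). Final answer: 4.172e+14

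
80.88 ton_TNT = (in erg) 3.384e+18. Check: 1 ton_TNT = 4.184e+09 J, so 80.88 ton_TNT = 80.88 * 4.184e+09 = 3.3840192e+11 J. 1 erg = 1e-07 J, so 3.3840192e+11 J = 3.3840192e+11 / 1e-07 = 3.3840192e+18 erg ≈ 3.384e+18 erg (4 s.f.).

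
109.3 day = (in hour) 1 day = 86400 s, so 109.3 day = 109.3 * 86400 = 9443520 s. 1 hour = 3600 s, so 9443520 s = 9443520 / 3600 = 2623.2 hour ≈ 2623 hour (4 s.f.). Final answer: 2623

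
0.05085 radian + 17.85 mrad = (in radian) 0.0687. Check: 0.05085 radian = 0.05085 rad. 1 mrad = 0.001 rad, so 17.85 mrad = 17.85 * 0.001 = 0.01785 rad. Sum: 0.05085 + 0.01785 = 0.0687 rad. 0.0687 rad = 0.0687 radian.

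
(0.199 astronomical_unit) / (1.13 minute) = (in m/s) 4.391e+08. Check: 1 astronomical_unit = 1.4959787e+11 m, so 0.199 astronomical_unit = 0.199 * 1.4959787e+11 = 2.9769976e+10 m. 1 minute = 60 s, so 1.13 minute = 1.13 * 60 = 67.8 s. Combine: 2.9769976e+10 m / 67.8 s = 4.390852e+08 m/s. Result: 4.390852e+08 m/s ≈ 4.391e+08 m/s (4 s.f.).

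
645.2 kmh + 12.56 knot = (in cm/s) 1 kmh = 0.27777778 m/s, so 645.2 kmh = 645.2 * 0.27777778 = 179.22222 m/s. 1 knot = 0.51444444 m/s, so 12.56 knot = 12.56 * 0.51444444 = 6.4614222 m/s. Sum: 179.22222 + 6.4614222 = 185.68364 m/s. 1 cm/s = 0.01 m/s, so 185.68364 m/s = 185.68364 / 0.01 = 18568.364 cm/s ≈ 1.857e+04 cm/s (4 s.f.). Final answer: 1.857e+04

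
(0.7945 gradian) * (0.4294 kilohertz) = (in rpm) 51.17. Check: 1 gradian = 0.015707963 rad, so 0.7945 gradian = 0.7945 * 0.015707963 = 0.012479977 rad. 1 kilohertz = 1000 Hz, so 0.4294 kilohertz = 0.4294 * 1000 = 429.4 Hz. Combine: 0.012479977 rad * 429.4 Hz = 5.358902 rad/s. 1 rpm = 0.10471976 rad/s, so 5.358902 rad/s = 5.358902 / 0.10471976 = 51.173745 rpm ≈ 51.17 rpm (4 s.f.).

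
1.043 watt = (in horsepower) 0.001399. Check: 1.043 watt = 1.043 W. 1 horsepower = 745.69987 W, so 1.043 W = 1.043 / 745.69987 = 0.001398686 horsepower ≈ 0.001399 horsepower (4 s.f.).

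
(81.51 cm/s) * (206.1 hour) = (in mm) 1 cm/s = 0.01 m/s, so 81.51 cm/s = 81.51 * 0.01 = 0.8151 m/s. 1 hour = 3600 s, so 206.1 hour = 206.1 * 3600 = 741960 s. Combine: 0.8151 m/s * 741960 s = 604771.6 m. 1 mm = 0.001 m, so 604771.6 m = 604771.6 / 0.001 = 6.047716e+08 mm ≈ 6.048e+08 mm (4 s.f.). Final answer: 6.048e+08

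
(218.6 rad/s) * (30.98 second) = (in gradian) 218.6 rad/s is already in rad/s. 30.98 second = 30.98 s. Combine: 218.6 rad/s * 30.98 s = 6772.228 rad. 1 gradian = 0.015707963 rad, so 6772.228 rad = 6772.228 / 0.015707963 = 431133.42 gradian ≈ 4.311e+05 gradian (4 s.f.). Final answer: 4.311e+05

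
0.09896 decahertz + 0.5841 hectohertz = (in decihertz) 594. Check: 1 decahertz = 10 Hz, so 0.09896 decahertz = 0.09896 * 10 = 0.9896 Hz. 1 hectohertz = 100 Hz, so 0.5841 hectohertz = 0.5841 * 100 = 58.41 Hz. Sum: 0.9896 + 58.41 = 59.3996 Hz. 1 decihertz = 0.1 Hz, so 59.3996 Hz = 59.3996 / 0.1 = 593.996 decihertz ≈ 594 decihertz (4 s.f.).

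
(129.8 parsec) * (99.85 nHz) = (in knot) 7.774e+11. Check: 1 parsec = 3.0856776e+16 m, so 129.8 parsec = 129.8 * 3.0856776e+16 = 4.0052095e+18 m. 1 nHz = 1e-09 Hz, so 99.85 nHz = 99.85 * 1e-09 = 9.985e-08 Hz. Combine: 4.0052095e+18 m * 9.985e-08 Hz = 3.9992017e+11 m/s. 1 knot = 0.51444444 m/s, so 3.9992017e+11 m/s = 3.9992017e+11 / 0.51444444 = 7.7738262e+11 knot ≈ 7.774e+11 knot (4 s.f.).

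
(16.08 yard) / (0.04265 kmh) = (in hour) 1 yard = 0.9144 m, so 16.08 yard = 16.08 * 0.9144 = 14.703552 m. 1 kmh = 0.27777778 m/s, so 0.04265 kmh = 0.04265 * 0.27777778 = 0.011847222 m/s. Combine: 14.703552 m / 0.011847222 m/s = 1241.097 s. 1 hour = 3600 s, so 1241.097 s = 1241.097 / 3600 = 0.34474917 hour ≈ 0.3447 hour (4 s.f.). Final answer: 0.3447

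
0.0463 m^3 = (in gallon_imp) 1 gallon_imp = 0.00454609 m^3, so 0.0463 m^3 = 0.0463 / 0.00454609 = 10.184576 gallon_imp ≈ 10.18 gallon_imp (4 s.f.). Final answer: 10.18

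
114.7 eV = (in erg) 1.838e-10. Check: 1 eV = 1.6021766e-19 J, so 114.7 eV = 114.7 * 1.6021766e-19 = 1.8376966e-17 J. 1 erg = 1e-07 J, so 1.8376966e-17 J = 1.8376966e-17 / 1e-07 = 1.8376966e-10 erg ≈ 1.838e-10 erg (4 s.f.).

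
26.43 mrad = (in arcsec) 5452. Check: 1 mrad = 0.001 rad, so 26.43 mrad = 26.43 * 0.001 = 0.02643 rad. 1 arcsec = 4.8481368e-06 rad, so 0.02643 rad = 0.02643 / 4.8481368e-06 = 5451.5788 arcsec ≈ 5452 arcsec (4 s.f.).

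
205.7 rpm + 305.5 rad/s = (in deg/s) 1.874e+04. Check: 1 rpm = 0.10471976 rad/s, so 205.7 rpm = 205.7 * 0.10471976 = 21.540854 rad/s. 305.5 rad/s is already in rad/s. Sum: 21.540854 + 305.5 = 327.04085 rad/s. 1 deg/s = 0.017453293 rad/s, so 327.04085 rad/s = 327.04085 / 0.017453293 = 18738.061 deg/s ≈ 1.874e+04 deg/s (4 s.f.).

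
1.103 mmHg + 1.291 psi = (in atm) 0.0893. Check: 1 mmHg = 133.32237 Pa, so 1.103 mmHg = 1.103 * 133.32237 = 147.05457 Pa. 1 psi = 6894.7573 Pa, so 1.291 psi = 1.291 * 6894.7573 = 8901.1317 Pa. Sum: 147.05457 + 8901.1317 = 9048.1862 Pa. 1 atm = 101325 Pa, so 9048.1862 Pa = 9048.1862 / 101325 = 0.089298655 atm ≈ 0.0893 atm (4 s.f.).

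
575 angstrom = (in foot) 1 angstrom = 1e-10 m, so 575 angstrom = 575 * 1e-10 = 5.75e-08 m. 1 foot = 0.3048 m, so 5.75e-08 m = 5.75e-08 / 0.3048 = 1.8864829e-07 foot ≈ 1.886e-07 foot (4 s.f.). Final answer: 1.886e-07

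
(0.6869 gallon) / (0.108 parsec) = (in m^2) 1 gallon = 0.0037854118 m^3, so 0.6869 gallon = 0.6869 * 0.0037854118 = 0.0026001994 m^3. 1 parsec = 3.0856776e+16 m, so 0.108 parsec = 0.108 * 3.0856776e+16 = 3.3325318e+15 m. Combine: 0.0026001994 m^3 / 3.3325318e+15 m = 7.8024743e-19 m^2. Result: 7.8024743e-19 m^2 ≈ 7.802e-19 m^2 (4 s.f.). Final answer: 7.802e-19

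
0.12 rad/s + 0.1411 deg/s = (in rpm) 0.12 rad/s is already in rad/s. 1 deg/s = 0.017453293 rad/s, so 0.1411 deg/s = 0.1411 * 0.017453293 = 0.0024626596 rad/s. Sum: 0.12 + 0.0024626596 = 0.12246266 rad/s. 1 rpm = 0.10471976 rad/s, so 0.12246266 rad/s = 0.12246266 / 0.10471976 = 1.1694323 rpm ≈ 1.169 rpm (4 s.f.). Final answer: 1.169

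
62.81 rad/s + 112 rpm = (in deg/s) 62.81 rad/s is already in rad/s. 1 rpm = 0.10471976 rad/s, so 112 rpm = 112 * 0.10471976 = 11.728613 rad/s. Sum: 62.81 + 11.728613 = 74.538613 rad/s. 1 deg/s = 0.017453293 rad/s, so 74.538613 rad/s = 74.538613 / 0.017453293 = 4270.7479 deg/s ≈ 4271 deg/s (4 s.f.). Final answer: 4271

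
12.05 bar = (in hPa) 1 bar = 100000 Pa, so 12.05 bar = 12.05 * 100000 = 1205000 Pa. 1 hPa = 100 Pa, so 1205000 Pa = 1205000 / 100 = 12050 hPa ≈ 1.205e+04 hPa (4 s.f.). Final answer: 1.205e+04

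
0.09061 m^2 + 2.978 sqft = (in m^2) 0.3673. Check: 0.09061 m^2 is already in m^2. 1 sqft = 0.09290304 m^2, so 2.978 sqft = 2.978 * 0.09290304 = 0.27666525 m^2. Sum: 0.09061 + 0.27666525 = 0.36727525 m^2. Result: 0.36727525 m^2 ≈ 0.3673 m^2 (4 s.f.).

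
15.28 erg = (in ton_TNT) 3.652e-16. Check: 1 erg = 1e-07 J, so 15.28 erg = 15.28 * 1e-07 = 1.528e-06 J. 1 ton_TNT = 4.184e+09 J, so 1.528e-06 J = 1.528e-06 / 4.184e+09 = 3.6520076e-16 ton_TNT ≈ 3.652e-16 ton_TNT (4 s.f.).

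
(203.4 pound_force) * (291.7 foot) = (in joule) 1 pound_force = 4.4482216 N, so 203.4 pound_force = 203.4 * 4.4482216 = 904.76828 N. 1 foot = 0.3048 m, so 291.7 foot = 291.7 * 0.3048 = 88.91016 m. Combine: 904.76828 N * 88.91016 m = 80443.092 J. 80443.092 J = 80443.092 joule ≈ 8.044e+04 joule (4 s.f.). Final answer: 8.044e+04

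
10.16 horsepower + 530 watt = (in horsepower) 10.87. Check: 1 horsepower = 745.69987 W, so 10.16 horsepower = 10.16 * 745.69987 = 7576.3107 W. 530 watt = 530 W. Sum: 7576.3107 + 530 = 8106.3107 W. 1 horsepower = 745.69987 W, so 8106.3107 W = 8106.3107 / 745.69987 = 10.870742 horsepower ≈ 10.87 horsepower (4 s.f.).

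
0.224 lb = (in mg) 1.016e+05. Check: 1 lb = 0.45359237 kg, so 0.224 lb = 0.224 * 0.45359237 = 0.10160469 kg. 1 mg = 1e-06 kg, so 0.10160469 kg = 0.10160469 / 1e-06 = 101604.69 mg ≈ 1.016e+05 mg (4 s.f.).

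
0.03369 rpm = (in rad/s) 0.003528. Check: 1 rpm = 0.10471976 rad/s, so 0.03369 rpm = 0.03369 * 0.10471976 = 0.0035280085 rad/s. Result: 0.0035280085 rad/s ≈ 0.003528 rad/s (4 s.f.).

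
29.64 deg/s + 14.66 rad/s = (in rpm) 1 deg/s = 0.017453293 rad/s, so 29.64 deg/s = 29.64 * 0.017453293 = 0.51731559 rad/s. 14.66 rad/s is already in rad/s. Sum: 0.51731559 + 14.66 = 15.177316 rad/s. 1 rpm = 0.10471976 rad/s, so 15.177316 rad/s = 15.177316 / 0.10471976 = 144.93269 rpm ≈ 144.9 rpm (4 s.f.). Final answer: 144.9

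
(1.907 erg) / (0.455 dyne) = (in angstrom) 4.191e+08. Check: 1 erg = 1e-07 J, so 1.907 erg = 1.907 * 1e-07 = 1.907e-07 J. 1 dyne = 1e-05 N, so 0.455 dyne = 0.455 * 1e-05 = 4.55e-06 N. Combine: 1.907e-07 J / 4.55e-06 N = 0.041912088 m. 1 angstrom = 1e-10 m, so 0.041912088 m = 0.041912088 / 1e-10 = 4.1912088e+08 angstrom ≈ 4.191e+08 angstrom (4 s.f.).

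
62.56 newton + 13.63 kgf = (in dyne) 1.962e+07. Check: 62.56 newton = 62.56 N. 1 kgf = 9.80665 N, so 13.63 kgf = 13.63 * 9.80665 = 133.66464 N. Sum: 62.56 + 133.66464 = 196.22464 N. 1 dyne = 1e-05 N, so 196.22464 N = 196.22464 / 1e-05 = 19622464 dyne ≈ 1.962e+07 dyne (4 s.f.).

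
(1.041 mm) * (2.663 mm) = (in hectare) 1 mm = 0.001 m, so 1.041 mm = 1.041 * 0.001 = 0.001041 m. 1 mm = 0.001 m, so 2.663 mm = 2.663 * 0.001 = 0.002663 m. Combine: 0.001041 m * 0.002663 m = 2.772183e-06 m^2. 1 hectare = 10000 m^2, so 2.772183e-06 m^2 = 2.772183e-06 / 10000 = 2.772183e-10 hectare ≈ 2.772e-10 hectare (4 s.f.). Final answer: 2.772e-10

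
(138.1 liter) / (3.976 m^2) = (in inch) 1 liter = 0.001 m^3, so 138.1 liter = 138.1 * 0.001 = 0.1381 m^3. 3.976 m^2 is already in m^2. Combine: 0.1381 m^3 / 3.976 m^2 = 0.0347334 m. 1 inch = 0.0254 m, so 0.0347334 m = 0.0347334 / 0.0254 = 1.3674567 inch ≈ 1.367 inch (4 s.f.). Final answer: 1.367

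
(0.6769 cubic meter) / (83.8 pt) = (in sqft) 246.5. Check: 0.6769 cubic meter = 0.6769 m^3. 1 pt = 0.00035277778 m, so 83.8 pt = 83.8 * 0.00035277778 = 0.029562778 m. Combine: 0.6769 m^3 / 0.029562778 m = 22.897036 m^2. 1 sqft = 0.09290304 m^2, so 22.897036 m^2 = 22.897036 / 0.09290304 = 246.46165 sqft ≈ 246.5 sqft (4 s.f.).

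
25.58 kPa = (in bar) 0.2558. Check: 1 kPa = 1000 Pa, so 25.58 kPa = 25.58 * 1000 = 25580 Pa. 1 bar = 100000 Pa, so 25580 Pa = 25580 / 100000 = 0.2558 bar.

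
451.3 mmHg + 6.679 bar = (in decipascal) 1 mmHg = 133.32237 Pa, so 451.3 mmHg = 451.3 * 133.32237 = 60168.385 Pa. 1 bar = 100000 Pa, so 6.679 bar = 6.679 * 100000 = 667900 Pa. Sum: 60168.385 + 667900 = 728068.38 Pa. 1 decipascal = 0.1 Pa, so 728068.38 Pa = 728068.38 / 0.1 = 7280683.8 decipascal ≈ 7.281e+06 decipascal (4 s.f.). Final answer: 7.281e+06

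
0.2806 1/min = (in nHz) 4.677e+06. Check: 1 1/min = 0.016666667 Hz, so 0.2806 1/min = 0.2806 * 0.016666667 = 0.0046766667 Hz. 1 nHz = 1e-09 Hz, so 0.0046766667 Hz = 0.0046766667 / 1e-09 = 4676666.7 nHz ≈ 4.677e+06 nHz (4 s.f.).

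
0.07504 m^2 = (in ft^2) 0.8077. Check: 1 ft^2 = 0.09290304 m^2, so 0.07504 m^2 = 0.07504 / 0.09290304 = 0.80772384 ft^2 ≈ 0.8077 ft^2 (4 s.f.).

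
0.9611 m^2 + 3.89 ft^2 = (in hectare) 0.0001322. Check: 0.9611 m^2 is already in m^2. 1 ft^2 = 0.09290304 m^2, so 3.89 ft^2 = 3.89 * 0.09290304 = 0.36139283 m^2. Sum: 0.9611 + 0.36139283 = 1.3224928 m^2. 1 hectare = 10000 m^2, so 1.3224928 m^2 = 1.3224928 / 10000 = 0.00013224928 hectare ≈ 0.0001322 hectare (4 s.f.).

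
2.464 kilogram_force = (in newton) 1 kilogram_force = 9.80665 N, so 2.464 kilogram_force = 2.464 * 9.80665 = 24.163586 N. 24.163586 N = 24.163586 newton ≈ 24.16 newton (4 s.f.). Final answer: 24.16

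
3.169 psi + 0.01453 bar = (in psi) 1 psi = 6894.7573 Pa, so 3.169 psi = 3.169 * 6894.7573 = 21849.486 Pa. 1 bar = 100000 Pa, so 0.01453 bar = 0.01453 * 100000 = 1453 Pa. Sum: 21849.486 + 1453 = 23302.486 Pa. 1 psi = 6894.7573 Pa, so 23302.486 Pa = 23302.486 / 6894.7573 = 3.3797398 psi ≈ 3.38 psi (4 s.f.). Final answer: 3.38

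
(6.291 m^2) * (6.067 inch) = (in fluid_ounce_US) 3.278e+04. Check: 6.291 m^2 is already in m^2. 1 inch = 0.0254 m, so 6.067 inch = 6.067 * 0.0254 = 0.1541018 m. Combine: 6.291 m^2 * 0.1541018 m = 0.96945442 m^3. 1 fluid_ounce_US = 2.957353e-05 m^3, so 0.96945442 m^3 = 0.96945442 / 2.957353e-05 = 32781.154 fluid_ounce_US ≈ 3.278e+04 fluid_ounce_US (4 s.f.).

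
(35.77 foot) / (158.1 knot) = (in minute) 1 foot = 0.3048 m, so 35.77 foot = 35.77 * 0.3048 = 10.902696 m. 1 knot = 0.51444444 m/s, so 158.1 knot = 158.1 * 0.51444444 = 81.333667 m/s. Combine: 10.902696 m / 81.333667 m/s = 0.13404899 s. 1 minute = 60 s, so 0.13404899 s = 0.13404899 / 60 = 0.0022341499 minute ≈ 0.002234 minute (4 s.f.). Final answer: 0.002234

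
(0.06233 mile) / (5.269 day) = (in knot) 1 mile = 1609.344 m, so 0.06233 mile = 0.06233 * 1609.344 = 100.31041 m. 1 day = 86400 s, so 5.269 day = 5.269 * 86400 = 455241.6 s. Combine: 100.31041 m / 455241.6 s = 0.00022034544 m/s. 1 knot = 0.51444444 m/s, so 0.00022034544 m/s = 0.00022034544 / 0.51444444 = 0.00042831727 knot ≈ 0.0004283 knot (4 s.f.). Final answer: 0.0004283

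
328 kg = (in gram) 1 gram = 0.001 kg, so 328 kg = 328 / 0.001 = 328000 gram ≈ 3.28e+05 gram (4 s.f.). Final answer: 3.28e+05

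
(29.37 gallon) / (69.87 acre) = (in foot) 1.29e-06. Check: 1 gallon = 0.0037854118 m^3, so 29.37 gallon = 29.37 * 0.0037854118 = 0.11117754 m^3. 1 acre = 4046.8564 m^2, so 69.87 acre = 69.87 * 4046.8564 = 282753.86 m^2. Combine: 0.11117754 m^3 / 282753.86 m^2 = 3.931955e-07 m. 1 foot = 0.3048 m, so 3.931955e-07 m = 3.931955e-07 / 0.3048 = 1.2900115e-06 foot ≈ 1.29e-06 foot (4 s.f.).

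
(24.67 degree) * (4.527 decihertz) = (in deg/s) 1 degree = 0.017453293 rad, so 24.67 degree = 24.67 * 0.017453293 = 0.43057273 rad. 1 decihertz = 0.1 Hz, so 4.527 decihertz = 4.527 * 0.1 = 0.4527 Hz. Combine: 0.43057273 rad * 0.4527 Hz = 0.19492027 rad/s. 1 deg/s = 0.017453293 rad/s, so 0.19492027 rad/s = 0.19492027 / 0.017453293 = 11.168109 deg/s ≈ 11.17 deg/s (4 s.f.). Final answer: 11.17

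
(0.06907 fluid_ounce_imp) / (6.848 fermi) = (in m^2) 2.866e+08. Check: 1 fluid_ounce_imp = 2.8413063e-05 m^3, so 0.06907 fluid_ounce_imp = 0.06907 * 2.8413063e-05 = 1.9624902e-06 m^3. 1 fermi = 1e-15 m, so 6.848 fermi = 6.848 * 1e-15 = 6.848e-15 m. Combine: 1.9624902e-06 m^3 / 6.848e-15 m = 2.865786e+08 m^2. Result: 2.865786e+08 m^2 ≈ 2.866e+08 m^2 (4 s.f.).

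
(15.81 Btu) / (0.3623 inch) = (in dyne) 1 Btu = 1055.0559 J, so 15.81 Btu = 15.81 * 1055.0559 = 16680.433 J. 1 inch = 0.0254 m, so 0.3623 inch = 0.3623 * 0.0254 = 0.00920242 m. Combine: 16680.433 J / 0.00920242 m = 1812613.8 N. 1 dyne = 1e-05 N, so 1812613.8 N = 1812613.8 / 1e-05 = 1.8126138e+11 dyne ≈ 1.813e+11 dyne (4 s.f.). Final answer: 1.813e+11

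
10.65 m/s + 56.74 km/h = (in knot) 51.34. Check: 10.65 m/s is already in m/s. 1 km/h = 0.27777778 m/s, so 56.74 km/h = 56.74 * 0.27777778 = 15.761111 m/s. Sum: 10.65 + 15.761111 = 26.411111 m/s. 1 knot = 0.51444444 m/s, so 26.411111 m/s = 26.411111 / 0.51444444 = 51.339093 knot ≈ 51.34 knot (4 s.f.).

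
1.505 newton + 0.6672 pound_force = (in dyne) 1.505 newton = 1.505 N. 1 pound_force = 4.4482216 N, so 0.6672 pound_force = 0.6672 * 4.4482216 = 2.9678535 N. Sum: 1.505 + 2.9678535 = 4.4728535 N. 1 dyne = 1e-05 N, so 4.4728535 N = 4.4728535 / 1e-05 = 447285.35 dyne ≈ 4.473e+05 dyne (4 s.f.). Final answer: 4.473e+05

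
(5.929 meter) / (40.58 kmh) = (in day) 6.088e-06. Check: 5.929 meter = 5.929 m. 1 kmh = 0.27777778 m/s, so 40.58 kmh = 40.58 * 0.27777778 = 11.272222 m/s. Combine: 5.929 m / 11.272222 m/s = 0.52598324 s. 1 day = 86400 s, so 0.52598324 s = 0.52598324 / 86400 = 6.087769e-06 day ≈ 6.088e-06 day (4 s.f.).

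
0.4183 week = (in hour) 1 week = 604800 s, so 0.4183 week = 0.4183 * 604800 = 252987.84 s. 1 hour = 3600 s, so 252987.84 s = 252987.84 / 3600 = 70.2744 hour ≈ 70.27 hour (4 s.f.). Final answer: 70.27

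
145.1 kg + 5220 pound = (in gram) 145.1 kg is already in kg. 1 pound = 0.45359237 kg, so 5220 pound = 5220 * 0.45359237 = 2367.7522 kg. Sum: 145.1 + 2367.7522 = 2512.8522 kg. 1 gram = 0.001 kg, so 2512.8522 kg = 2512.8522 / 0.001 = 2512852.2 gram ≈ 2.513e+06 gram (4 s.f.). Final answer: 2.513e+06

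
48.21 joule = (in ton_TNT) 48.21 joule = 48.21 J. 1 ton_TNT = 4.184e+09 J, so 48.21 J = 48.21 / 4.184e+09 = 1.1522467e-08 ton_TNT ≈ 1.152e-08 ton_TNT (4 s.f.). Final answer: 1.152e-08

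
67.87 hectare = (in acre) 167.7. Check: 1 hectare = 10000 m^2, so 67.87 hectare = 67.87 * 10000 = 678700 m^2. 1 acre = 4046.8564 m^2, so 678700 m^2 = 678700 / 4046.8564 = 167.71042 acre ≈ 167.7 acre (4 s.f.).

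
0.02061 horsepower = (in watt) 15.37. Check: 1 horsepower = 745.69987 W, so 0.02061 horsepower = 0.02061 * 745.69987 = 15.368874 W. 15.368874 W = 15.368874 watt ≈ 15.37 watt (4 s.f.).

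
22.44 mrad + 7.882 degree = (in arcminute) 1 mrad = 0.001 rad, so 22.44 mrad = 22.44 * 0.001 = 0.02244 rad. 1 degree = 0.017453293 rad, so 7.882 degree = 7.882 * 0.017453293 = 0.13756685 rad. Sum: 0.02244 + 0.13756685 = 0.16000685 rad. 1 arcminute = 0.00029088821 rad, so 0.16000685 rad = 0.16000685 / 0.00029088821 = 550.06304 arcminute ≈ 550.1 arcminute (4 s.f.). Final answer: 550.1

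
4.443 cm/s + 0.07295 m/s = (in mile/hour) 0.2626. Check: 1 cm/s = 0.01 m/s, so 4.443 cm/s = 4.443 * 0.01 = 0.04443 m/s. 0.07295 m/s is already in m/s. Sum: 0.04443 + 0.07295 = 0.11738 m/s. 1 mile/hour = 0.44704 m/s, so 0.11738 m/s = 0.11738 / 0.44704 = 0.26257158 mile/hour ≈ 0.2626 mile/hour (4 s.f.).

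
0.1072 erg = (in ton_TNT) 1 erg = 1e-07 J, so 0.1072 erg = 0.1072 * 1e-07 = 1.072e-08 J. 1 ton_TNT = 4.184e+09 J, so 1.072e-08 J = 1.072e-08 / 4.184e+09 = 2.5621415e-18 ton_TNT ≈ 2.562e-18 ton_TNT (4 s.f.). Final answer: 2.562e-18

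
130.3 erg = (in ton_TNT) 1 erg = 1e-07 J, so 130.3 erg = 130.3 * 1e-07 = 1.303e-05 J. 1 ton_TNT = 4.184e+09 J, so 1.303e-05 J = 1.303e-05 / 4.184e+09 = 3.1142447e-15 ton_TNT ≈ 3.114e-15 ton_TNT (4 s.f.). Final answer: 3.114e-15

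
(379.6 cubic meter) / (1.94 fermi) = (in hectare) 379.6 cubic meter = 379.6 m^3. 1 fermi = 1e-15 m, so 1.94 fermi = 1.94 * 1e-15 = 1.94e-15 m. Combine: 379.6 m^3 / 1.94e-15 m = 1.956701e+17 m^2. 1 hectare = 10000 m^2, so 1.956701e+17 m^2 = 1.956701e+17 / 10000 = 1.956701e+13 hectare ≈ 1.957e+13 hectare (4 s.f.). Final answer: 1.957e+13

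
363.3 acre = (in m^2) 1 acre = 4046.8564 m^2, so 363.3 acre = 363.3 * 4046.8564 = 1470222.9 m^2. Result: 1470222.9 m^2 ≈ 1.47e+06 m^2 (4 s.f.). Final answer: 1.47e+06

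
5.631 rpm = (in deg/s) 1 rpm = 0.10471976 rad/s, so 5.631 rpm = 5.631 * 0.10471976 = 0.58967694 rad/s. 1 deg/s = 0.017453293 rad/s, so 0.58967694 rad/s = 0.58967694 / 0.017453293 = 33.786 deg/s ≈ 33.79 deg/s (4 s.f.). Final answer: 33.79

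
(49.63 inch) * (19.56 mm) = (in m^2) 1 inch = 0.0254 m, so 49.63 inch = 49.63 * 0.0254 = 1.260602 m. 1 mm = 0.001 m, so 19.56 mm = 19.56 * 0.001 = 0.01956 m. Combine: 1.260602 m * 0.01956 m = 0.024657375 m^2. Result: 0.024657375 m^2 ≈ 0.02466 m^2 (4 s.f.). Final answer: 0.02466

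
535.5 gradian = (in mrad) 1 gradian = 0.015707963 rad, so 535.5 gradian = 535.5 * 0.015707963 = 8.4116143 rad. 1 mrad = 0.001 rad, so 8.4116143 rad = 8.4116143 / 0.001 = 8411.6143 mrad ≈ 8412 mrad (4 s.f.). Final answer: 8412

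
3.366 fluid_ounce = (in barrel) 0.0006261. Check: 1 fluid_ounce = 2.957353e-05 m^3, so 3.366 fluid_ounce = 3.366 * 2.957353e-05 = 9.9544501e-05 m^3. 1 barrel = 0.15898729 m^3, so 9.9544501e-05 m^3 = 9.9544501e-05 / 0.15898729 = 0.00062611607 barrel ≈ 0.0006261 barrel (4 s.f.).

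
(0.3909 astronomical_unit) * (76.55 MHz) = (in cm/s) 1 astronomical_unit = 1.4959787e+11 m, so 0.3909 astronomical_unit = 0.3909 * 1.4959787e+11 = 5.8477808e+10 m. 1 MHz = 1000000 Hz, so 76.55 MHz = 76.55 * 1000000 = 76550000 Hz. Combine: 5.8477808e+10 m * 76550000 Hz = 4.4764762e+18 m/s. 1 cm/s = 0.01 m/s, so 4.4764762e+18 m/s = 4.4764762e+18 / 0.01 = 4.4764762e+20 cm/s ≈ 4.476e+20 cm/s (4 s.f.). Final answer: 4.476e+20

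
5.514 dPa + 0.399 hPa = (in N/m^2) 1 dPa = 0.1 Pa, so 5.514 dPa = 5.514 * 0.1 = 0.5514 Pa. 1 hPa = 100 Pa, so 0.399 hPa = 0.399 * 100 = 39.9 Pa. Sum: 0.5514 + 39.9 = 40.4514 Pa. 40.4514 Pa = 40.4514 N/m^2 ≈ 40.45 N/m^2 (4 s.f.). Final answer: 40.45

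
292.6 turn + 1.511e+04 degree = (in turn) 1 turn = 6.2831853 rad, so 292.6 turn = 292.6 * 6.2831853 = 1838.46 rad. 1 degree = 0.017453293 rad, so 1.511e+04 degree = 1.511e+04 * 0.017453293 = 263.71925 rad. Sum: 1838.46 + 263.71925 = 2102.1793 rad. 1 turn = 6.2831853 rad, so 2102.1793 rad = 2102.1793 / 6.2831853 = 334.57222 turn ≈ 334.6 turn (4 s.f.). Final answer: 334.6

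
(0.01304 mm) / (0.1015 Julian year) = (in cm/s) 4.071e-10. Check: 1 mm = 0.001 m, so 0.01304 mm = 0.01304 * 0.001 = 1.304e-05 m. 1 Julian year = 31557600 s, so 0.1015 Julian year = 0.1015 * 31557600 = 3203096.4 s. Combine: 1.304e-05 m / 3203096.4 s = 4.0710607e-12 m/s. 1 cm/s = 0.01 m/s, so 4.0710607e-12 m/s = 4.0710607e-12 / 0.01 = 4.0710607e-10 cm/s ≈ 4.071e-10 cm/s (4 s.f.).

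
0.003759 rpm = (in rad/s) 0.0003936. Check: 1 rpm = 0.10471976 rad/s, so 0.003759 rpm = 0.003759 * 0.10471976 = 0.00039364156 rad/s. Result: 0.00039364156 rad/s ≈ 0.0003936 rad/s (4 s.f.).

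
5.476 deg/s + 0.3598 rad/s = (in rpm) 4.349. Check: 1 deg/s = 0.017453293 rad/s, so 5.476 deg/s = 5.476 * 0.017453293 = 0.09557423 rad/s. 0.3598 rad/s is already in rad/s. Sum: 0.09557423 + 0.3598 = 0.45537423 rad/s. 1 rpm = 0.10471976 rad/s, so 0.45537423 rad/s = 0.45537423 / 0.10471976 = 4.3485036 rpm ≈ 4.349 rpm (4 s.f.).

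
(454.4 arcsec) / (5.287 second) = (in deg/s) 0.02387. Check: 1 arcsec = 4.8481368e-06 rad, so 454.4 arcsec = 454.4 * 4.8481368e-06 = 0.0022029934 rad. 5.287 second = 5.287 s. Combine: 0.0022029934 rad / 5.287 s = 0.00041668117 rad/s. 1 deg/s = 0.017453293 rad/s, so 0.00041668117 rad/s = 0.00041668117 / 0.017453293 = 0.023874073 deg/s ≈ 0.02387 deg/s (4 s.f.).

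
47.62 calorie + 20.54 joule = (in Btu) 1 calorie = 4.184 J, so 47.62 calorie = 47.62 * 4.184 = 199.24208 J. 20.54 joule = 20.54 J. Sum: 199.24208 + 20.54 = 219.78208 J. 1 Btu = 1055.0559 J, so 219.78208 J = 219.78208 / 1055.0559 = 0.20831322 Btu ≈ 0.2083 Btu (4 s.f.). Final answer: 0.2083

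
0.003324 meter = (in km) 3.324e-06. Check: 0.003324 meter = 0.003324 m. 1 km = 1000 m, so 0.003324 m = 0.003324 / 1000 = 3.324e-06 km.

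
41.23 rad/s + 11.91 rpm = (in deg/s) 41.23 rad/s is already in rad/s. 1 rpm = 0.10471976 rad/s, so 11.91 rpm = 11.91 * 0.10471976 = 1.2472123 rad/s. Sum: 41.23 + 1.2472123 = 42.477212 rad/s. 1 deg/s = 0.017453293 rad/s, so 42.477212 rad/s = 42.477212 / 0.017453293 = 2433.765 deg/s ≈ 2434 deg/s (4 s.f.). Final answer: 2434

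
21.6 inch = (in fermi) 5.486e+14. Check: 1 inch = 0.0254 m, so 21.6 inch = 21.6 * 0.0254 = 0.54864 m. 1 fermi = 1e-15 m, so 0.54864 m = 0.54864 / 1e-15 = 5.4864e+14 fermi ≈ 5.486e+14 fermi (4 s.f.).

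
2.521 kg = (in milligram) 1 milligram = 1e-06 kg, so 2.521 kg = 2.521 / 1e-06 = 2521000 milligram ≈ 2.521e+06 milligram (4 s.f.). Final answer: 2.521e+06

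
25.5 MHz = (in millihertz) 1 MHz = 1000000 Hz, so 25.5 MHz = 25.5 * 1000000 = 25500000 Hz. 1 millihertz = 0.001 Hz, so 25500000 Hz = 25500000 / 0.001 = 2.55e+10 millihertz. Final answer: 2.55e+10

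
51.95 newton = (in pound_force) 51.95 newton = 51.95 N. 1 pound_force = 4.4482216 N, so 51.95 N = 51.95 / 4.4482216 = 11.678825 pound_force ≈ 11.68 pound_force (4 s.f.). Final answer: 11.68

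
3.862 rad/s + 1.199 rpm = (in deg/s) 3.862 rad/s is already in rad/s. 1 rpm = 0.10471976 rad/s, so 1.199 rpm = 1.199 * 0.10471976 = 0.12555899 rad/s. Sum: 3.862 + 0.12555899 = 3.987559 rad/s. 1 deg/s = 0.017453293 rad/s, so 3.987559 rad/s = 3.987559 / 0.017453293 = 228.4703 deg/s ≈ 228.5 deg/s (4 s.f.). Final answer: 228.5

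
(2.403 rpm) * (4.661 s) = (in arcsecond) 1 rpm = 0.10471976 rad/s, so 2.403 rpm = 2.403 * 0.10471976 = 0.25164157 rad/s. 4.661 s is already in s. Combine: 0.25164157 rad/s * 4.661 s = 1.1729014 rad. 1 arcsecond = 4.8481368e-06 rad, so 1.1729014 rad = 1.1729014 / 4.8481368e-06 = 241928.27 arcsecond ≈ 2.419e+05 arcsecond (4 s.f.). Final answer: 2.419e+05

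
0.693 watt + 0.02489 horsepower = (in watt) 0.693 watt = 0.693 W. 1 horsepower = 745.69987 W, so 0.02489 horsepower = 0.02489 * 745.69987 = 18.56047 W. Sum: 0.693 + 18.56047 = 19.25347 W. 19.25347 W = 19.25347 watt ≈ 19.25 watt (4 s.f.). Final answer: 19.25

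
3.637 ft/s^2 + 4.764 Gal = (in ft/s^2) 1 ft/s^2 = 0.3048 m/s^2, so 3.637 ft/s^2 = 3.637 * 0.3048 = 1.1085576 m/s^2. 1 Gal = 0.01 m/s^2, so 4.764 Gal = 4.764 * 0.01 = 0.04764 m/s^2. Sum: 1.1085576 + 0.04764 = 1.1561976 m/s^2. 1 ft/s^2 = 0.3048 m/s^2, so 1.1561976 m/s^2 = 1.1561976 / 0.3048 = 3.7932992 ft/s^2 ≈ 3.793 ft/s^2 (4 s.f.). Final answer: 3.793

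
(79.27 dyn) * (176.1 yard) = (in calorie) 0.03051. Check: 1 dyn = 1e-05 N, so 79.27 dyn = 79.27 * 1e-05 = 0.0007927 N. 1 yard = 0.9144 m, so 176.1 yard = 176.1 * 0.9144 = 161.02584 m. Combine: 0.0007927 N * 161.02584 m = 0.12764518 J. 1 calorie = 4.184 J, so 0.12764518 J = 0.12764518 / 4.184 = 0.030507931 calorie ≈ 0.03051 calorie (4 s.f.).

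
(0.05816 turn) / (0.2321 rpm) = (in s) 1 turn = 6.2831853 rad, so 0.05816 turn = 0.05816 * 6.2831853 = 0.36543006 rad. 1 rpm = 0.10471976 rad/s, so 0.2321 rpm = 0.2321 * 0.10471976 = 0.024305455 rad/s. Combine: 0.36543006 rad / 0.024305455 rad/s = 15.034899 s. Result: 15.034899 s ≈ 15.03 s (4 s.f.). Final answer: 15.03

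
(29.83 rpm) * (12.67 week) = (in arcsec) 4.937e+12. Check: 1 rpm = 0.10471976 rad/s, so 29.83 rpm = 29.83 * 0.10471976 = 3.1237903 rad/s. 1 week = 604800 s, so 12.67 week = 12.67 * 604800 = 7662816 s. Combine: 3.1237903 rad/s * 7662816 s = 23937030 rad. 1 arcsec = 4.8481368e-06 rad, so 23937030 rad = 23937030 / 4.8481368e-06 = 4.9373669e+12 arcsec ≈ 4.937e+12 arcsec (4 s.f.).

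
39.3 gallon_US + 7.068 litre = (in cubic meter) 1 gallon_US = 0.0037854118 m^3, so 39.3 gallon_US = 39.3 * 0.0037854118 = 0.14876668 m^3. 1 litre = 0.001 m^3, so 7.068 litre = 7.068 * 0.001 = 0.007068 m^3. Sum: 0.14876668 + 0.007068 = 0.15583468 m^3. 0.15583468 m^3 = 0.15583468 cubic meter ≈ 0.1558 cubic meter (4 s.f.). Final answer: 0.1558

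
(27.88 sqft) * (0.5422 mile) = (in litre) 1 sqft = 0.09290304 m^2, so 27.88 sqft = 27.88 * 0.09290304 = 2.5901368 m^2. 1 mile = 1609.344 m, so 0.5422 mile = 0.5422 * 1609.344 = 872.58632 m. Combine: 2.5901368 m^2 * 872.58632 m = 2260.1179 m^3. 1 litre = 0.001 m^3, so 2260.1179 m^3 = 2260.1179 / 0.001 = 2260117.9 litre ≈ 2.26e+06 litre (4 s.f.). Final answer: 2.26e+06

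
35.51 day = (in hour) 852.2. Check: 1 day = 86400 s, so 35.51 day = 35.51 * 86400 = 3068064 s. 1 hour = 3600 s, so 3068064 s = 3068064 / 3600 = 852.24 hour ≈ 852.2 hour (4 s.f.).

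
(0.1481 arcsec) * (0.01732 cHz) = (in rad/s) 1 arcsec = 4.8481368e-06 rad, so 0.1481 arcsec = 0.1481 * 4.8481368e-06 = 7.1800906e-07 rad. 1 cHz = 0.01 Hz, so 0.01732 cHz = 0.01732 * 0.01 = 0.0001732 Hz. Combine: 7.1800906e-07 rad * 0.0001732 Hz = 1.2435917e-10 rad/s. Result: 1.2435917e-10 rad/s ≈ 1.244e-10 rad/s (4 s.f.). Final answer: 1.244e-10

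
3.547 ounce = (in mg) 1 ounce = 0.028349523 kg, so 3.547 ounce = 3.547 * 0.028349523 = 0.10055576 kg. 1 mg = 1e-06 kg, so 0.10055576 kg = 0.10055576 / 1e-06 = 100555.76 mg ≈ 1.006e+05 mg (4 s.f.). Final answer: 1.006e+05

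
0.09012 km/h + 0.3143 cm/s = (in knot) 1 km/h = 0.27777778 m/s, so 0.09012 km/h = 0.09012 * 0.27777778 = 0.025033333 m/s. 1 cm/s = 0.01 m/s, so 0.3143 cm/s = 0.3143 * 0.01 = 0.003143 m/s. Sum: 0.025033333 + 0.003143 = 0.028176333 m/s. 1 knot = 0.51444444 m/s, so 0.028176333 m/s = 0.028176333 / 0.51444444 = 0.05477041 knot ≈ 0.05477 knot (4 s.f.). Final answer: 0.05477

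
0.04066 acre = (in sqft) 1771. Check: 1 acre = 4046.8564 m^2, so 0.04066 acre = 0.04066 * 4046.8564 = 164.54518 m^2. 1 sqft = 0.09290304 m^2, so 164.54518 m^2 = 164.54518 / 0.09290304 = 1771.1496 sqft ≈ 1771 sqft (4 s.f.).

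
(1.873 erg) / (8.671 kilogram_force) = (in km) 2.203e-12. Check: 1 erg = 1e-07 J, so 1.873 erg = 1.873 * 1e-07 = 1.873e-07 J. 1 kilogram_force = 9.80665 N, so 8.671 kilogram_force = 8.671 * 9.80665 = 85.033462 N. Combine: 1.873e-07 J / 85.033462 N = 2.2026623e-09 m. 1 km = 1000 m, so 2.2026623e-09 m = 2.2026623e-09 / 1000 = 2.2026623e-12 km ≈ 2.203e-12 km (4 s.f.).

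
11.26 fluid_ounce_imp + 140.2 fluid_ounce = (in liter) 1 fluid_ounce_imp = 2.8413063e-05 m^3, so 11.26 fluid_ounce_imp = 11.26 * 2.8413063e-05 = 0.00031993108 m^3. 1 fluid_ounce = 2.957353e-05 m^3, so 140.2 fluid_ounce = 140.2 * 2.957353e-05 = 0.0041462088 m^3. Sum: 0.00031993108 + 0.0041462088 = 0.0044661399 m^3. 1 liter = 0.001 m^3, so 0.0044661399 m^3 = 0.0044661399 / 0.001 = 4.4661399 liter ≈ 4.466 liter (4 s.f.). Final answer: 4.466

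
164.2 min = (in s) 1 min = 60 s, so 164.2 min = 164.2 * 60 = 9852 s. Result: 9852 s. Final answer: 9852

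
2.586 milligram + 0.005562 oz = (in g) 0.1603. Check: 1 milligram = 1e-06 kg, so 2.586 milligram = 2.586 * 1e-06 = 2.586e-06 kg. 1 oz = 0.028349523 kg, so 0.005562 oz = 0.005562 * 0.028349523 = 0.00015768005 kg. Sum: 2.586e-06 + 0.00015768005 = 0.00016026605 kg. 1 g = 0.001 kg, so 0.00016026605 kg = 0.00016026605 / 0.001 = 0.16026605 g ≈ 0.1603 g (4 s.f.).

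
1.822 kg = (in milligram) 1 milligram = 1e-06 kg, so 1.822 kg = 1.822 / 1e-06 = 1822000 milligram ≈ 1.822e+06 milligram (4 s.f.). Final answer: 1.822e+06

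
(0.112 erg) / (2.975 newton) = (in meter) 3.765e-09. Check: 1 erg = 1e-07 J, so 0.112 erg = 0.112 * 1e-07 = 1.12e-08 J. 2.975 newton = 2.975 N. Combine: 1.12e-08 J / 2.975 N = 3.7647059e-09 m. 3.7647059e-09 m = 3.7647059e-09 meter ≈ 3.765e-09 meter (4 s.f.).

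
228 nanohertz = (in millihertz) 0.000228. Check: 1 nanohertz = 1e-09 Hz, so 228 nanohertz = 228 * 1e-09 = 2.28e-07 Hz. 1 millihertz = 0.001 Hz, so 2.28e-07 Hz = 2.28e-07 / 0.001 = 0.000228 millihertz.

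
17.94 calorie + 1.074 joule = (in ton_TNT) 1.82e-08. Check: 1 calorie = 4.184 J, so 17.94 calorie = 17.94 * 4.184 = 75.06096 J. 1.074 joule = 1.074 J. Sum: 75.06096 + 1.074 = 76.13496 J. 1 ton_TNT = 4.184e+09 J, so 76.13496 J = 76.13496 / 4.184e+09 = 1.8196692e-08 ton_TNT ≈ 1.82e-08 ton_TNT (4 s.f.).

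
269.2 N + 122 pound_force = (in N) 269.2 N is already in N. 1 pound_force = 4.4482216 N, so 122 pound_force = 122 * 4.4482216 = 542.68304 N. Sum: 269.2 + 542.68304 = 811.88304 N. Result: 811.88304 N ≈ 811.9 N (4 s.f.). Final answer: 811.9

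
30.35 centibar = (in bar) 0.3035. Check: 1 centibar = 1000 Pa, so 30.35 centibar = 30.35 * 1000 = 30350 Pa. 1 bar = 100000 Pa, so 30350 Pa = 30350 / 100000 = 0.3035 bar.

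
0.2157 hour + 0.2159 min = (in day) 0.009137. Check: 1 hour = 3600 s, so 0.2157 hour = 0.2157 * 3600 = 776.52 s. 1 min = 60 s, so 0.2159 min = 0.2159 * 60 = 12.954 s. Sum: 776.52 + 12.954 = 789.474 s. 1 day = 86400 s, so 789.474 s = 789.474 / 86400 = 0.0091374306 day ≈ 0.009137 day (4 s.f.).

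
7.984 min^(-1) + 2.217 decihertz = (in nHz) 3.548e+08. Check: 1 min^(-1) = 0.016666667 Hz, so 7.984 min^(-1) = 7.984 * 0.016666667 = 0.13306667 Hz. 1 decihertz = 0.1 Hz, so 2.217 decihertz = 2.217 * 0.1 = 0.2217 Hz. Sum: 0.13306667 + 0.2217 = 0.35476667 Hz. 1 nHz = 1e-09 Hz, so 0.35476667 Hz = 0.35476667 / 1e-09 = 3.5476667e+08 nHz ≈ 3.548e+08 nHz (4 s.f.).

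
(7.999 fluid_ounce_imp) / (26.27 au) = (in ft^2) 1 fluid_ounce_imp = 2.8413063e-05 m^3, so 7.999 fluid_ounce_imp = 7.999 * 2.8413063e-05 = 0.00022727609 m^3. 1 au = 1.4959787e+11 m, so 26.27 au = 26.27 * 1.4959787e+11 = 3.9299361e+12 m. Combine: 0.00022727609 m^3 / 3.9299361e+12 m = 5.7832006e-17 m^2. 1 ft^2 = 0.09290304 m^2, so 5.7832006e-17 m^2 = 5.7832006e-17 / 0.09290304 = 6.2249853e-16 ft^2 ≈ 6.225e-16 ft^2 (4 s.f.). Final answer: 6.225e-16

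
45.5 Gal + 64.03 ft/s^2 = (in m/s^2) 1 Gal = 0.01 m/s^2, so 45.5 Gal = 45.5 * 0.01 = 0.455 m/s^2. 1 ft/s^2 = 0.3048 m/s^2, so 64.03 ft/s^2 = 64.03 * 0.3048 = 19.516344 m/s^2. Sum: 0.455 + 19.516344 = 19.971344 m/s^2. Result: 19.971344 m/s^2 ≈ 19.97 m/s^2 (4 s.f.). Final answer: 19.97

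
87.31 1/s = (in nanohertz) 87.31 1/s = 87.31 Hz. 1 nanohertz = 1e-09 Hz, so 87.31 Hz = 87.31 / 1e-09 = 8.731e+10 nanohertz. Final answer: 8.731e+10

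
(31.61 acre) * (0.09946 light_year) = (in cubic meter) 1.204e+20. Check: 1 acre = 4046.8564 m^2, so 31.61 acre = 31.61 * 4046.8564 = 127921.13 m^2. 1 light_year = 9.4607305e+15 m, so 0.09946 light_year = 0.09946 * 9.4607305e+15 = 9.4096425e+14 m. Combine: 127921.13 m^2 * 9.4096425e+14 m = 1.2036921e+20 m^3. 1.2036921e+20 m^3 = 1.2036921e+20 cubic meter ≈ 1.204e+20 cubic meter (4 s.f.).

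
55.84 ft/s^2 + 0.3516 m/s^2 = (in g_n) 1 ft/s^2 = 0.3048 m/s^2, so 55.84 ft/s^2 = 55.84 * 0.3048 = 17.020032 m/s^2. 0.3516 m/s^2 is already in m/s^2. Sum: 17.020032 + 0.3516 = 17.371632 m/s^2. 1 g_n = 9.80665 m/s^2, so 17.371632 m/s^2 = 17.371632 / 9.80665 = 1.7714135 g_n ≈ 1.771 g_n (4 s.f.). Final answer: 1.771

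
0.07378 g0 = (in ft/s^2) 2.374. Check: 1 g0 = 9.80665 m/s^2, so 0.07378 g0 = 0.07378 * 9.80665 = 0.72353464 m/s^2. 1 ft/s^2 = 0.3048 m/s^2, so 0.72353464 m/s^2 = 0.72353464 / 0.3048 = 2.3738013 ft/s^2 ≈ 2.374 ft/s^2 (4 s.f.).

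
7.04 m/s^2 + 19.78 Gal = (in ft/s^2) 7.04 m/s^2 is already in m/s^2. 1 Gal = 0.01 m/s^2, so 19.78 Gal = 19.78 * 0.01 = 0.1978 m/s^2. Sum: 7.04 + 0.1978 = 7.2378 m/s^2. 1 ft/s^2 = 0.3048 m/s^2, so 7.2378 m/s^2 = 7.2378 / 0.3048 = 23.746063 ft/s^2 ≈ 23.75 ft/s^2 (4 s.f.). Final answer: 23.75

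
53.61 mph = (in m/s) 1 mph = 0.44704 m/s, so 53.61 mph = 53.61 * 0.44704 = 23.965814 m/s. Result: 23.965814 m/s ≈ 23.97 m/s (4 s.f.). Final answer: 23.97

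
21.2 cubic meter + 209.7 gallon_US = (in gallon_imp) 4838. Check: 21.2 cubic meter = 21.2 m^3. 1 gallon_US = 0.0037854118 m^3, so 209.7 gallon_US = 209.7 * 0.0037854118 = 0.79380085 m^3. Sum: 21.2 + 0.79380085 = 21.993801 m^3. 1 gallon_imp = 0.00454609 m^3, so 21.993801 m^3 = 21.993801 / 0.00454609 = 4837.9598 gallon_imp ≈ 4838 gallon_imp (4 s.f.).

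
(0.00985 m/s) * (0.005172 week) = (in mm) 3.081e+04. Check: 0.00985 m/s is already in m/s. 1 week = 604800 s, so 0.005172 week = 0.005172 * 604800 = 3128.0256 s. Combine: 0.00985 m/s * 3128.0256 s = 30.811052 m. 1 mm = 0.001 m, so 30.811052 m = 30.811052 / 0.001 = 30811.052 mm ≈ 3.081e+04 mm (4 s.f.).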